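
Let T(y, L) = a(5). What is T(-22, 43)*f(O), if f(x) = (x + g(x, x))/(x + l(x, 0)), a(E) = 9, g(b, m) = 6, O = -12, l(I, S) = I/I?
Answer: 54/11 ≈ 4.9091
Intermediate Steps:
l(I, S) = 1
T(y, L) = 9
f(x) = (6 + x)/(1 + x) (f(x) = (x + 6)/(x + 1) = (6 + x)/(1 + x))
T(-22, 43)*f(O) = 9*((6 - 12)/(1 - 12)) = 9*(-6/(-11)) = 9*(-1/11*(-6)) = 9*(6/11) = 54/11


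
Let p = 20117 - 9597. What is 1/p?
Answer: 1/10520 ≈ 9.5057e-5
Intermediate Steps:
p = 10520
1/p = 1/10520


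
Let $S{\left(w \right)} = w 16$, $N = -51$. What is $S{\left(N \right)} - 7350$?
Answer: $-8166$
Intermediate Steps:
$S{\left(w \right)} = 16 w$
$S{\left(N \right)} - 7350 = 16 \left(-51\right) - 7350 = -816 - 7350 = -8166$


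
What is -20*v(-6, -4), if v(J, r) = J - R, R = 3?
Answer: 180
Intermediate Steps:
v(J, r) = -3 + J (v(J, r) = J - 1*3 = J - 3 = -3 + J)
-20*v(-6, -4) = -20*(-3 - 6) = -20*(-9) = 180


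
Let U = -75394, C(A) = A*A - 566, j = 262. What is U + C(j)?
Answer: -7316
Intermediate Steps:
C(A) = -566 + A² (C(A) = A² - 566 = -566 + A²)
U + C(j) = -75394 + (-566 + 262²) = -75394 + (-566 + 68644) = -75394 + 68078 = -7316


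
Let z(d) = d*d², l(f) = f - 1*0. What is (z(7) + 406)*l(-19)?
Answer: -14231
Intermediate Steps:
l(f) = f (l(f) = f + 0 = f)
z(d) = d³
(z(7) + 406)*l(-19) = (7³ + 406)*(-19) = (343 + 406)*(-19) = 749*(-19) = -14231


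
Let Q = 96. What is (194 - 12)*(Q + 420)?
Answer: 93912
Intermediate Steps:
(194 - 12)*(Q + 420) = (194 - 12)*(96 + 420) = 182*516 = 93912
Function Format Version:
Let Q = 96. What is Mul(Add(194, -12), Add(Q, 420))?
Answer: 93912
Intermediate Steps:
Mul(Add(194, -12), Add(Q, 420)) = Mul(Add(194, -12), Add(96, 420)) = Mul(182, 516) = 93912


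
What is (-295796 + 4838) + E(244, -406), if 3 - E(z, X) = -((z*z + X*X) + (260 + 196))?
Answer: -66127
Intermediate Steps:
E(z, X) = 459 + X**2 + z**2 (E(z, X) = 3 - (-1)*((z*z + X*X) + (260 + 196)) = 3 - (-1)*((z**2 + X**2) + 456) = 3 - (-1)*((X**2 + z**2) + 456) = 3 - (-1)*(456 + X**2 + z**2) = 3 - (-456 - X**2 - z**2) = 3 + (456 + X**2 + z**2) = 459 + X**2 + z**2)
(-295796 + 4838) + E(244, -406) = (-295796 + 4838) + (459 + (-406)**2 + 244**2) = -290958 + (459 + 164836 + 59536) = -290958 + 224831 = -66127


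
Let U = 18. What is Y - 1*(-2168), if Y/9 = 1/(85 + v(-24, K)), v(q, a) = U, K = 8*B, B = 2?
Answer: 223313/103 ≈ 2168.1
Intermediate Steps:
K = 16 (K = 8*2 = 16)
v(q, a) = 18
Y = 9/103 (Y = 9/(85 + 18) = 9/103 ≈ 0.087379)
Y - 1*(-2168) = 9/103 - 1*(-2168) = 9/103 + 2168 = 223313/103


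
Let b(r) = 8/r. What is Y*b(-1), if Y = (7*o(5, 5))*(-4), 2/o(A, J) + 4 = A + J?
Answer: 224/3 ≈ 74.667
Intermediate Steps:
o(A, J) = 2/(-4 + A + J) (o(A, J) = 2/(-4 + (A + J)) = 2/(-4 + A + J))
Y = -28/3 (Y = (7*(2/(-4 + 5 + 5)))*(-4) = (7*(2/6))*(-4) = (7*(2*(1/6)))*(-4) = (7*(1/3))*(-4) = (7/3)*(-4) = -28/3 ≈ -9.3333)
Y*b(-1) = -224/(3*(-1)) = -224*(-1)/3 = -28/3*(-8) = 224/3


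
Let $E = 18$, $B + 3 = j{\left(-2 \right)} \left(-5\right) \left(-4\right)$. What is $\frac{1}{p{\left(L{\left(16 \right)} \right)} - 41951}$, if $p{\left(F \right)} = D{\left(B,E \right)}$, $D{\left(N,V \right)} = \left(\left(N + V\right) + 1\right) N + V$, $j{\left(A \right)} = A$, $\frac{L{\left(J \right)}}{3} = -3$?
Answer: $- \frac{1}{40901} \approx -2.4449 \cdot 10^{-5}$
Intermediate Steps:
$L{\left(J \right)} = -9$ ($L{\left(J \right)} = 3 \left(-3\right) = -9$)
$B = -43$ ($B = -3 + \left(-2\right) \left(-5\right) \left(-4\right) = -3 + 10 \left(-4\right) = -3 - 40 = -43$)
$D{\left(N,V \right)} = V + N \left(1 + N + V\right)$ ($D{\left(N,V \right)} = \left(1 + N + V\right) N + V = N \left(1 + N + V\right) + V = V + N \left(1 + N + V\right)$)
$p{\left(F \right)} = 1050$ ($p{\left(F \right)} = -43 + 18 + \left(-43\right)^{2} - 774 = -43 + 18 + 1849 - 774 = 1050$)
$\frac{1}{p{\left(L{\left(16 \right)} \right)} - 41951} = \frac{1}{1050 - 41951} = \frac{1}{-40901} = - \frac{1}{40901}$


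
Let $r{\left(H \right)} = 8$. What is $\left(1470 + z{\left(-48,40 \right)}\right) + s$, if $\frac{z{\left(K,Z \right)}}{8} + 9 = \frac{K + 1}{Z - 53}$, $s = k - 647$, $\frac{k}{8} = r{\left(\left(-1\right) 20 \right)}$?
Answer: $\frac{10971}{13} \approx 843.92$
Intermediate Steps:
$k = 64$ ($k = 8 \cdot 8 = 64$)
$s = -583$ ($s = 64 - 647 = -583$)
$z{\left(K,Z \right)} = -72 + \frac{8 \left(1 + K\right)}{-53 + Z}$ ($z{\left(K,Z \right)} = -72 + 8 \frac{K + 1}{Z - 53} = -72 + 8 \frac{1 + K}{-53 + Z} = -72 + \frac{8 \left(1 + K\right)}{-53 + Z}$)
$\left(1470 + z{\left(-48,40 \right)}\right) + s = \left(1470 + \frac{8 \left(478 - 48 - 360\right)}{-53 + 40}\right) - 583 = \left(1470 + \frac{8 \left(478 - 48 - 360\right)}{-13}\right) - 583 = \left(1470 + 8 \left(- \frac{1}{13}\right) 70\right) - 583 = \left(1470 - \frac{560}{13}\right) - 583 = \frac{18550}{13} - 583 = \frac{10971}{13}$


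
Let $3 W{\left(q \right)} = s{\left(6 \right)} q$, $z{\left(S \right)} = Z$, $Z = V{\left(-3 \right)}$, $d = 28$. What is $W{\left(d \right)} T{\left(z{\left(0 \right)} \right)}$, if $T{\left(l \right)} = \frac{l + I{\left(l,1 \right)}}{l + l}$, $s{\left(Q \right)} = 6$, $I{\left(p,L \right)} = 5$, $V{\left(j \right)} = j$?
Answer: $- \frac{56}{3} \approx -18.667$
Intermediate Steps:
$Z = -3$
$z{\left(S \right)} = -3$
$W{\left(q \right)} = 2 q$ ($W{\left(q \right)} = \frac{6 q}{3} = 2 q$)
$T{\left(l \right)} = \frac{5 + l}{2 l}$ ($T{\left(l \right)} = \frac{l + 5}{l + l} = \frac{5 + l}{2 l}$)
$W{\left(d \right)} T{\left(z{\left(0 \right)} \right)} = 2 \cdot 28 \frac{5 - 3}{2 \left(-3\right)} = 56 \cdot \frac{1}{2} \left(- \frac{1}{3}\right) 2 = 56 \left(- \frac{1}{3}\right) = - \frac{56}{3}$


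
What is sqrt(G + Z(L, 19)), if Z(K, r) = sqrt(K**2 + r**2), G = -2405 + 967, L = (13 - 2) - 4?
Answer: sqrt(-1438 + sqrt(410)) ≈ 37.653*I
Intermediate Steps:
L = 7 (L = 11 - 4 = 7)
G = -1438
sqrt(G + Z(L, 19)) = sqrt(-1438 + sqrt(7**2 + 19**2)) = sqrt(-1438 + sqrt(49 + 361)) = sqrt(-1438 + sqrt(410))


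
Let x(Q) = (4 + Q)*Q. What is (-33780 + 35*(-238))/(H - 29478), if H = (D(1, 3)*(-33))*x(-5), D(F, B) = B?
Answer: 42110/29973 ≈ 1.4049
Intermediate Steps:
x(Q) = Q*(4 + Q)
H = -495 (H = (3*(-33))*(-5*(4 - 5)) = -(-495)*(-1) = -99*5 = -495)
(-33780 + 35*(-238))/(H - 29478) = (-33780 + 35*(-238))/(-495 - 29478) = (-33780 - 8330)/(-29973) = -42110*(-1/29973) = 42110/29973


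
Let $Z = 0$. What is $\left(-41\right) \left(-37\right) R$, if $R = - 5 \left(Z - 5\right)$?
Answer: $37925$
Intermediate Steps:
$R = 25$ ($R = - 5 \left(0 - 5\right) = \left(-5\right) \left(-5\right) = 25$)
$\left(-41\right) \left(-37\right) R = \left(-41\right) \left(-37\right) 25 = 1517 \cdot 25 = 37925$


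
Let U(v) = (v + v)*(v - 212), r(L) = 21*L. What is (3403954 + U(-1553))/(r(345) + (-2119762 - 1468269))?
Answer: -4443022/1790393 ≈ -2.4816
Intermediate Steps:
U(v) = 2*v*(-212 + v) (U(v) = (2*v)*(-212 + v) = 2*v*(-212 + v))
(3403954 + U(-1553))/(r(345) + (-2119762 - 1468269)) = (3403954 + 2*(-1553)*(-212 - 1553))/(21*345 + (-2119762 - 1468269)) = (3403954 + 2*(-1553)*(-1765))/(7245 - 3588031) = (3403954 + 5482090)/(-3580786) = 8886044*(-1/3580786) = -4443022/1790393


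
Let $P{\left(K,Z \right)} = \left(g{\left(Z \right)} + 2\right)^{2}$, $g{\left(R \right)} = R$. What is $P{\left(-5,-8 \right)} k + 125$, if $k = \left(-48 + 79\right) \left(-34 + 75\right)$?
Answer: $45881$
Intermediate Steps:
$P{\left(K,Z \right)} = \left(2 + Z\right)^{2}$ ($P{\left(K,Z \right)} = \left(Z + 2\right)^{2} = \left(2 + Z\right)^{2}$)
$k = 1271$ ($k = 31 \cdot 41 = 1271$)
$P{\left(-5,-8 \right)} k + 125 = \left(2 - 8\right)^{2} \cdot 1271 + 125 = \left(-6\right)^{2} \cdot 1271 + 125 = 36 \cdot 1271 + 125 = 45756 + 125 = 45881$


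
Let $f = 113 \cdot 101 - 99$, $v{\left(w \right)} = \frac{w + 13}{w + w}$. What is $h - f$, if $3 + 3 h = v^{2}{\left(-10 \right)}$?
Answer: $- \frac{4525997}{400} \approx -11315.0$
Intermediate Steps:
$v{\left(w \right)} = \frac{13 + w}{2 w}$
$f = 11314$ ($f = 11413 - 99 = 11314$)
$h = - \frac{397}{400}$ ($h = -1 + \frac{\left(\frac{13 - 10}{2 \left(-10\right)}\right)^{2}}{3} = -1 + \frac{\left(\frac{1}{2} \left(- \frac{1}{10}\right) 3\right)^{2}}{3} = -1 + \frac{\left(- \frac{3}{20}\right)^{2}}{3} = -1 + \frac{1}{3} \cdot \frac{9}{400} = -1 + \frac{3}{400} = - \frac{397}{400} \approx -0.9925$)
$h - f = - \frac{397}{400} - 11314 = - \frac{4525997}{400}$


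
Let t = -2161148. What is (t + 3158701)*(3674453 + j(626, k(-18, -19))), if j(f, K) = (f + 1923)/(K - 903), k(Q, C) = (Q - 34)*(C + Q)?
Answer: 3742438850155286/1021 ≈ 3.6655e+12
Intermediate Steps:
k(Q, C) = (-34 + Q)*(C + Q)
j(f, K) = (1923 + f)/(-903 + K)
(t + 3158701)*(3674453 + j(626, k(-18, -19))) = (-2161148 + 3158701)*(3674453 + (1923 + 626)/(-903 + ((-18)² - 34*(-19) - 34*(-18) - 19*(-18)))) = 997553*(3674453 + 2549/(-903 + (324 + 646 + 612 + 342))) = 997553*(3674453 + 2549/(-903 + 1924)) = 997553*(3674453 + 2549/1021) = 997553*(3751619062/1021) = 3742438850155286/1021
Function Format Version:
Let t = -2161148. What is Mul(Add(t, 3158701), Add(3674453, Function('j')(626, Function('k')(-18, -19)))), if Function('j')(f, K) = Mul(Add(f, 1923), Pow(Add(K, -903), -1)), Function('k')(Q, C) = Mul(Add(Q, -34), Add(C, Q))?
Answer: Rational(3742438850155286, 1021) ≈ 3.6655e+12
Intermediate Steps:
Function('k')(Q, C) = Mul(Add(-34, Q), Add(C, Q))
Function('j')(f, K) = Mul(Pow(Add(-903, K), -1), Add(1923, f)) (Function('j')(f, K) = Mul(Add(1923, f), Pow(Add(-903, K), -1)) = Mul(Pow(Add(-903, K), -1), Add(1923, f)))
Mul(Add(t, 3158701), Add(3674453, Function('j')(626, Function('k')(-18, -19)))) = Mul(Add(-2161148, 3158701), Add(3674453, Mul(Pow(Add(-903, Add(Pow(-18, 2), Mul(-34, -19), Mul(-34, -18), Mul(-19, -18))), -1), Add(1923, 626)))) = Mul(997553, Add(3674453, Mul(Pow(Add(-903, Add(324, 646, 612, 342)), -1), 2549))) = Mul(997553, Add(3674453, Mul(Pow(Add(-903, 1924), -1), 2549))) = Mul(997553, Add(3674453, Mul(Pow(1021, -1), 2549))) = Mul(997553, Add(3674453, Mul(Rational(1, 1021), 2549))) = Mul(997553, Add(3674453, Rational(2549, 1021))) = Mul(997553, Rational(3751619062, 1021)) = Rational(3742438850155286, 1021)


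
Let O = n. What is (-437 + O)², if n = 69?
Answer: 135424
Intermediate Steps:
O = 69
(-437 + O)² = (-437 + 69)² = (-368)² = 135424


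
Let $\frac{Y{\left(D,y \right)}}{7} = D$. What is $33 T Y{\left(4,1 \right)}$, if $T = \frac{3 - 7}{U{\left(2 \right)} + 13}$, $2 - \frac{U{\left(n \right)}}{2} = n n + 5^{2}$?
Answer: $\frac{3696}{41} \approx 90.146$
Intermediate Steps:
$Y{\left(D,y \right)} = 7 D$
$U{\left(n \right)} = -46 - 2 n^{2}$ ($U{\left(n \right)} = 4 - 2 \left(n n + 5^{2}\right) = 4 - 2 \left(n^{2} + 25\right) = 4 - 2 \left(25 + n^{2}\right) = 4 - \left(50 + 2 n^{2}\right) = -46 - 2 n^{2}$)
$T = \frac{4}{41}$ ($T = \frac{3 - 7}{\left(-46 - 2 \cdot 2^{2}\right) + 13} = - \frac{4}{\left(-46 - 8\right) + 13} = - \frac{4}{-54 + 13} = - \frac{4}{-41} = \left(-4\right) \left(- \frac{1}{41}\right) = \frac{4}{41} \approx 0.097561$)
$33 T Y{\left(4,1 \right)} = 33 \cdot \frac{4}{41} \cdot 7 \cdot 4 = \frac{132}{41} \cdot 28 = \frac{3696}{41}$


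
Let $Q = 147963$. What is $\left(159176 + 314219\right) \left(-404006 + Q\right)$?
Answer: $-121209475985$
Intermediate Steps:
$\left(159176 + 314219\right) \left(-404006 + Q\right) = \left(159176 + 314219\right) \left(-404006 + 147963\right) = 473395 \left(-256043\right) = -121209475985$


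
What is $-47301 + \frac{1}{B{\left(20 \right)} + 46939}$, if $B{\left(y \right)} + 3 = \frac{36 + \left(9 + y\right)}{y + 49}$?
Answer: $- \frac{153191336280}{3238649} \approx -47301.0$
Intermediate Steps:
$B{\left(y \right)} = -3 + \frac{45 + y}{49 + y}$ ($B{\left(y \right)} = -3 + \frac{36 + \left(9 + y\right)}{y + 49} = -3 + \frac{45 + y}{49 + y}$)
$-47301 + \frac{1}{B{\left(20 \right)} + 46939} = -47301 + \frac{1}{\frac{2 \left(-51 - 20\right)}{49 + 20} + 46939} = -47301 + \frac{1}{\frac{2 \left(-51 - 20\right)}{69} + 46939} = -47301 + \frac{1}{2 \cdot \frac{1}{69} \left(-71\right) + 46939} = -47301 + \frac{1}{- \frac{142}{69} + 46939} = -47301 + \frac{1}{\frac{3238649}{69}} = -47301 + \frac{69}{3238649} = - \frac{153191336280}{3238649}$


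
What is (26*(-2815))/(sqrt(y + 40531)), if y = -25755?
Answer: -36595*sqrt(3694)/3694 ≈ -602.11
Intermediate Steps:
(26*(-2815))/(sqrt(y + 40531)) = (26*(-2815))/(sqrt(-25755 + 40531)) = -73190*sqrt(3694)/7388 = -36595*sqrt(3694)/3694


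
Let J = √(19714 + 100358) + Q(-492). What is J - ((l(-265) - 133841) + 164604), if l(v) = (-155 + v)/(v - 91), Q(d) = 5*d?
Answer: -2956952/89 + 2*√30018 ≈ -32878.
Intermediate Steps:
l(v) = (-155 + v)/(-91 + v)
J = -2460 + 2*√30018 (J = √(19714 + 100358) + 5*(-492) = √120072 - 2460 = 2*√30018 - 2460 = -2460 + 2*√30018 ≈ -2113.5)
J - ((l(-265) - 133841) + 164604) = (-2460 + 2*√30018) - (((-155 - 265)/(-91 - 265) - 133841) + 164604) = (-2460 + 2*√30018) - ((-420/(-356) - 133841) + 164604) = (-2460 + 2*√30018) - ((-1/356*(-420) - 133841) + 164604) = (-2460 + 2*√30018) - ((105/89 - 133841) + 164604) = (-2460 + 2*√30018) - (-11911744/89 + 164604) = (-2460 + 2*√30018) - 1*2738012/89 = (-2460 + 2*√30018) - 2738012/89 = -2956952/89 + 2*√30018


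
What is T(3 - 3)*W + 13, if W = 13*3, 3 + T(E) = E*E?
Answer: -104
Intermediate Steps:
T(E) = -3 + E**2 (T(E) = -3 + E*E = -3 + E**2)
W = 39
T(3 - 3)*W + 13 = (-3 + (3 - 3)**2)*39 + 13 = (-3 + 0**2)*39 + 13 = (-3 + 0)*39 + 13 = -3*39 + 13 = -117 + 13 = -104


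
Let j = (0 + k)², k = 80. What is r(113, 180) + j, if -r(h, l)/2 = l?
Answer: 6040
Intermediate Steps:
r(h, l) = -2*l
j = 6400 (j = (0 + 80)² = 80² = 6400)
r(113, 180) + j = -2*180 + 6400 = -360 + 6400 = 6040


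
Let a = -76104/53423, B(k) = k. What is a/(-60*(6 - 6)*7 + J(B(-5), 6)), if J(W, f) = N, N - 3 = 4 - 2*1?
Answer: -76104/267115 ≈ -0.28491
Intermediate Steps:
N = 5 (N = 3 + (4 - 2*1) = 3 + (4 - 2) = 3 + 2 = 5)
J(W, f) = 5
a = -76104/53423 (a = -76104*1/53423 = -76104/53423 ≈ -1.4246)
a/(-60*(6 - 6)*7 + J(B(-5), 6)) = -76104/(53423*(-60*(6 - 6)*7 + 5)) = -76104/(53423*(-0*7 + 5)) = -76104/(53423*(-60*0 + 5)) = -76104/(53423*(0 + 5)) = -76104/53423/5 = -76104/53423*⅕ = -76104/267115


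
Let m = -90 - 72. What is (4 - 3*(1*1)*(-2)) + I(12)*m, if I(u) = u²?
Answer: -23318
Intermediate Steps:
m = -162
(4 - 3*(1*1)*(-2)) + I(12)*m = (4 - 3*(1*1)*(-2)) + 12²*(-162) = (4 - 3*1*(-2)) + 144*(-162) = (4 - 3*(-2)) - 23328 = (4 - 1*(-6)) - 23328 = (4 + 6) - 23328 = 10 - 23328 = -23318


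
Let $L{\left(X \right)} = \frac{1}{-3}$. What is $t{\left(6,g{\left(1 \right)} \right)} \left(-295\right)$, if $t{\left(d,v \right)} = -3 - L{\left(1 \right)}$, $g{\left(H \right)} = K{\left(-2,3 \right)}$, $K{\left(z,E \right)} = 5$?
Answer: $\frac{2360}{3} \approx 786.67$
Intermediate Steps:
$L{\left(X \right)} = - \frac{1}{3}$
$g{\left(H \right)} = 5$
$t{\left(d,v \right)} = - \frac{8}{3}$ ($t{\left(d,v \right)} = -3 - - \frac{1}{3} = -3 + \frac{1}{3} = - \frac{8}{3}$)
$t{\left(6,g{\left(1 \right)} \right)} \left(-295\right) = \left(- \frac{8}{3}\right) \left(-295\right) = \frac{2360}{3}$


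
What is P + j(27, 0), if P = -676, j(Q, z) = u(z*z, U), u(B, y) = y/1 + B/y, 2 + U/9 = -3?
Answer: -721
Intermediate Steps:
U = -45 (U = -18 + 9*(-3) = -18 - 27 = -45)
u(B, y) = y + B/y (u(B, y) = y*1 + B/y = y + B/y)
j(Q, z) = -45 - z**2/45 (j(Q, z) = -45 + (z*z)/(-45) = -45 + z**2*(-1/45) = -45 - z**2/45)
P + j(27, 0) = -676 + (-45 - 1/45*0**2) = -676 + (-45 - 1/45*0) = -676 + (-45 + 0) = -676 - 45 = -721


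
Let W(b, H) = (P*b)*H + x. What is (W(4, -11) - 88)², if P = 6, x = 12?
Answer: 115600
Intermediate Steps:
W(b, H) = 12 + 6*H*b (W(b, H) = (6*b)*H + 12 = 6*H*b + 12 = 12 + 6*H*b)
(W(4, -11) - 88)² = ((12 + 6*(-11)*4) - 88)² = ((12 - 264) - 88)² = (-252 - 88)² = (-340)² = 115600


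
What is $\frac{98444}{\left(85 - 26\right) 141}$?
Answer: $\frac{98444}{8319} \approx 11.834$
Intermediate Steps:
$\frac{98444}{\left(85 - 26\right) 141} = \frac{98444}{59 \cdot 141} = \frac{98444}{8319}$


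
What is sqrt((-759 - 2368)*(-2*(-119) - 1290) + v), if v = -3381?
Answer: sqrt(3286223) ≈ 1812.8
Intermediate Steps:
sqrt((-759 - 2368)*(-2*(-119) - 1290) + v) = sqrt((-759 - 2368)*(-2*(-119) - 1290) - 3381) = sqrt(-3127*(238 - 1290) - 3381) = sqrt(-3127*(-1052) - 3381) = sqrt(3289604 - 3381) = sqrt(3286223)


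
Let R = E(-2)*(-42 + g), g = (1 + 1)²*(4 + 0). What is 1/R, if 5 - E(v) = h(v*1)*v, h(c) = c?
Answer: -1/26 ≈ -0.038462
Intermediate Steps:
g = 16 (g = 2²*4 = 4*4 = 16)
E(v) = 5 - v² (E(v) = 5 - v*1*v = 5 - v*v = 5 - v²)
R = -26 (R = (5 - 1*(-2)²)*(-42 + 16) = (5 - 1*4)*(-26) = (5 - 4)*(-26) = 1*(-26) = -26)
1/R = 1/(-26) = -1/26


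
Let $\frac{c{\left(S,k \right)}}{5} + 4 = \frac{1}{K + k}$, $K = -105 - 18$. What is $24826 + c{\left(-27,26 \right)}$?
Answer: $\frac{2406177}{97} \approx 24806.0$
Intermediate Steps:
$K = -123$ ($K = -105 - 18 = -123$)
$c{\left(S,k \right)} = -20 + \frac{5}{-123 + k}$
$24826 + c{\left(-27,26 \right)} = 24826 + \frac{5 \left(493 - 104\right)}{-123 + 26} = 24826 + \frac{5 \left(493 - 104\right)}{-97} = 24826 + 5 \left(- \frac{1}{97}\right) 389 = 24826 - \frac{1945}{97} = \frac{2406177}{97}$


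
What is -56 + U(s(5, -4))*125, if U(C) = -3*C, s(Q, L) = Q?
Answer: -1931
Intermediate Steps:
-56 + U(s(5, -4))*125 = -56 - 3*5*125 = -56 - 15*125 = -56 - 1875 = -1931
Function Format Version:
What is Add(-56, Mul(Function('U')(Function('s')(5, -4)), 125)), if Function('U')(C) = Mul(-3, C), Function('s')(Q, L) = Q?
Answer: -1931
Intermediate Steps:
Add(-56, Mul(Function('U')(Function('s')(5, -4)), 125)) = Add(-56, Mul(Mul(-3, 5), 125)) = Add(-56, Mul(-15, 125)) = Add(-56, -1875) = -1931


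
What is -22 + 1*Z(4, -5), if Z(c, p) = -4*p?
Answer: -2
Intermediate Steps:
-22 + 1*Z(4, -5) = -22 + 1*(-4*(-5)) = -22 + 1*20 = -22 + 20 = -2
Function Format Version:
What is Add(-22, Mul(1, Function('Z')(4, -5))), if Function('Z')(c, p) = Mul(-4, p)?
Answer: -2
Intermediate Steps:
Add(-22, Mul(1, Function('Z')(4, -5))) = Add(-22, Mul(1, Mul(-4, -5))) = Add(-22, Mul(1, 20)) = Add(-22, 20) = -2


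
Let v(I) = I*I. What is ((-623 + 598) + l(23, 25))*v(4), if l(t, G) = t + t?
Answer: 336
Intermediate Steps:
l(t, G) = 2*t
v(I) = I²
((-623 + 598) + l(23, 25))*v(4) = ((-623 + 598) + 2*23)*4² = (-25 + 46)*16 = 21*16 = 336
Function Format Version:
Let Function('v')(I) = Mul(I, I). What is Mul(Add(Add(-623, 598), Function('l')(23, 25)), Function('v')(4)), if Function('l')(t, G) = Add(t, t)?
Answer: 336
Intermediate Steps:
Function('l')(t, G) = Mul(2, t)
Function('v')(I) = Pow(I, 2)
Mul(Add(Add(-623, 598), Function('l')(23, 25)), Function('v')(4)) = Mul(Add(Add(-623, 598), Mul(2, 23)), Pow(4, 2)) = Mul(Add(-25, 46), 16) = Mul(21, 16) = 336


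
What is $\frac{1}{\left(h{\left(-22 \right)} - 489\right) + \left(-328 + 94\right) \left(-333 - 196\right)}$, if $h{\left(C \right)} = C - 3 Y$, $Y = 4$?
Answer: $\frac{1}{123263} \approx 8.1127 \cdot 10^{-6}$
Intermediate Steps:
$h{\left(C \right)} = -12 + C$ ($h{\left(C \right)} = C - 12 = -12 + C$)
$\frac{1}{\left(h{\left(-22 \right)} - 489\right) + \left(-328 + 94\right) \left(-333 - 196\right)} = \frac{1}{\left(\left(-12 - 22\right) - 489\right) + \left(-328 + 94\right) \left(-333 - 196\right)} = \frac{1}{\left(-34 - 489\right) - -123786} = \frac{1}{-523 + 123786} = \frac{1}{123263}$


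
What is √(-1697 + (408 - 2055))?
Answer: 4*I*√209 ≈ 57.827*I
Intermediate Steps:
√(-1697 + (408 - 2055)) = √(-1697 - 1647) = √(-3344) = 4*I*√209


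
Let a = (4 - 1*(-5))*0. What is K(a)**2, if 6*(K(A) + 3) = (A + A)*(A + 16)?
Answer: 9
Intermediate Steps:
a = 0 (a = (4 + 5)*0 = 9*0 = 0)
K(A) = -3 + A*(16 + A)/3 (K(A) = -3 + ((A + A)*(A + 16))/6 = -3 + ((2*A)*(16 + A))/6 = -3 + (2*A*(16 + A))/6 = -3 + A*(16 + A)/3)
K(a)**2 = (-3 + (1/3)*0**2 + (16/3)*0)**2 = (-3 + (1/3)*0 + 0)**2 = (-3 + 0 + 0)**2 = (-3)**2 = 9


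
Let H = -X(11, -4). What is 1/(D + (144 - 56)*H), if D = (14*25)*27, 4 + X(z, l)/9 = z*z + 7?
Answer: -1/88758 ≈ -1.1267e-5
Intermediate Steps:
X(z, l) = 27 + 9*z² (X(z, l) = -36 + 9*(z*z + 7) = -36 + 9*(z² + 7) = -36 + 9*(7 + z²) = -36 + (63 + 9*z²) = 27 + 9*z²)
H = -1116 (H = -(27 + 9*11²) = -(27 + 9*121) = -(27 + 1089) = -1*1116 = -1116)
D = 9450 (D = 350*27 = 9450)
1/(D + (144 - 56)*H) = 1/(9450 + (144 - 56)*(-1116)) = 1/(9450 + 88*(-1116)) = 1/(9450 - 98208) = 1/(-88758) = -1/88758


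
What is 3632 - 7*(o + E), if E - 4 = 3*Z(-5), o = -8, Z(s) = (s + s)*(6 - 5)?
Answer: 3870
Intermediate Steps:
Z(s) = 2*s (Z(s) = (2*s)*1 = 2*s)
E = -26 (E = 4 + 3*(2*(-5)) = 4 + 3*(-10) = 4 - 30 = -26)
3632 - 7*(o + E) = 3632 - 7*(-8 - 26) = 3632 - 7*(-34) = 3632 + 238 = 3870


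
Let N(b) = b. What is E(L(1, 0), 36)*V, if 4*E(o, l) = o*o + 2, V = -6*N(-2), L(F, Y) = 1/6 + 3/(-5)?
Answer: 1969/300 ≈ 6.5633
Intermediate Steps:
L(F, Y) = -13/30 (L(F, Y) = 1*(1/6) + 3*(-1/5) = 1/6 - 3/5 = -13/30)
V = 12 (V = -6*(-2) = 12)
E(o, l) = 1/2 + o**2/4 (E(o, l) = (o*o + 2)/4 = (o**2 + 2)/4 = (2 + o**2)/4 = 1/2 + o**2/4)
E(L(1, 0), 36)*V = (1/2 + (-13/30)**2/4)*12 = (1/2 + (1/4)*(169/900))*12 = (1/2 + 169/3600)*12 = (1969/3600)*12 = 1969/300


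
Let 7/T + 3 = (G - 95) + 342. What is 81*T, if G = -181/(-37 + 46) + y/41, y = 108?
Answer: 29889/11941 ≈ 2.5031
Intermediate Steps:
G = -6449/369 (G = -181/(-37 + 46) + 108/41 = -181/9 + 108*(1/41) = -181*1/9 + 108/41 = -181/9 + 108/41 = -6449/369 ≈ -17.477)
T = 369/11941 (T = 7/(-3 + ((-6449/369 - 95) + 342)) = 7/(-3 + (-41504/369 + 342)) = 7/(-3 + 84694/369) = 7/(83587/369) = 7*(369/83587) = 369/11941 ≈ 0.030902)
81*T = 81*(369/11941) = 29889/11941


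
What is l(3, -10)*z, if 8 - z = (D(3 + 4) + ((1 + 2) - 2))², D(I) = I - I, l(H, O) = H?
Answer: 21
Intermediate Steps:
D(I) = 0
z = 7 (z = 8 - (0 + ((1 + 2) - 2))² = 8 - (0 + (3 - 2))² = 8 - (0 + 1)² = 8 - 1*1² = 8 - 1*1 = 8 - 1 = 7)
l(3, -10)*z = 3*7 = 21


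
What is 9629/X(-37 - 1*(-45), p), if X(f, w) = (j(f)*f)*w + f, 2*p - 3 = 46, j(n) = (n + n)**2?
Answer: 9629/50184 ≈ 0.19187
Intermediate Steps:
j(n) = 4*n**2 (j(n) = (2*n)**2 = 4*n**2)
p = 49/2 (p = 3/2 + (1/2)*46 = 3/2 + 23 = 49/2 ≈ 24.500)
X(f, w) = f + 4*w*f**3 (X(f, w) = ((4*f**2)*f)*w + f = (4*f**3)*w + f = 4*w*f**3 + f = f + 4*w*f**3)
9629/X(-37 - 1*(-45), p) = 9629/((-37 - 1*(-45)) + 4*(49/2)*(-37 - 1*(-45))**3) = 9629/((-37 + 45) + 4*(49/2)*(-37 + 45)**3) = 9629/(8 + 4*(49/2)*8**3) = 9629/(8 + 4*(49/2)*512) = 9629/(8 + 50176) = 9629/50184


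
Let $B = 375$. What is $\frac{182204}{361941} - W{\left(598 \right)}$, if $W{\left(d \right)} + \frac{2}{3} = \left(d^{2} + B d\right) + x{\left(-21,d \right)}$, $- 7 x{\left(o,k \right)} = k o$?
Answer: $- \frac{70415239090}{120647} \approx -5.8365 \cdot 10^{5}$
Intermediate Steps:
$x{\left(o,k \right)} = - \frac{k o}{7}$
$W{\left(d \right)} = - \frac{2}{3} + d^{2} + 378 d$ ($W{\left(d \right)} = - \frac{2}{3} - \left(- d^{2} - 375 d + \frac{1}{7} d \left(-21\right)\right) = - \frac{2}{3} + \left(\left(d^{2} + 375 d\right) + 3 d\right) = - \frac{2}{3} + \left(d^{2} + 378 d\right) = - \frac{2}{3} + d^{2} + 378 d$)
$\frac{182204}{361941} - W{\left(598 \right)} = \frac{182204}{361941} - \left(- \frac{2}{3} + 598^{2} + 378 \cdot 598\right) = 182204 \cdot \frac{1}{361941} - \left(- \frac{2}{3} + 357604 + 226044\right) = \frac{182204}{361941} - \frac{1750942}{3} = - \frac{70415239090}{120647}$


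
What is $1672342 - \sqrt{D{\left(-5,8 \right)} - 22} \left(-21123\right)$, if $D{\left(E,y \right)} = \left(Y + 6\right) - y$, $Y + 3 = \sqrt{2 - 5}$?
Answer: $1672342 + 21123 \sqrt{-27 + i \sqrt{3}} \approx 1.6759 \cdot 10^{6} + 1.0981 \cdot 10^{5} i$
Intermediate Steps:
$Y = -3 + i \sqrt{3}$ ($Y = -3 + \sqrt{2 - 5} = -3 + \sqrt{-3} = -3 + i \sqrt{3} \approx -3.0 + 1.732 i$)
$D{\left(E,y \right)} = 3 - y + i \sqrt{3}$ ($D{\left(E,y \right)} = \left(\left(-3 + i \sqrt{3}\right) + 6\right) - y = \left(3 + i \sqrt{3}\right) - y = 3 - y + i \sqrt{3}$)
$1672342 - \sqrt{D{\left(-5,8 \right)} - 22} \left(-21123\right) = 1672342 - \sqrt{\left(3 - 8 + i \sqrt{3}\right) - 22} \left(-21123\right) = 1672342 - \sqrt{\left(-5 + i \sqrt{3}\right) - 22} \left(-21123\right) = 1672342 - \sqrt{-27 + i \sqrt{3}} \left(-21123\right) = 1672342 - - 21123 \sqrt{-27 + i \sqrt{3}} = 1672342 + 21123 \sqrt{-27 + i \sqrt{3}}$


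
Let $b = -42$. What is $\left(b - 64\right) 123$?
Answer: $-13038$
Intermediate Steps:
$\left(b - 64\right) 123 = \left(-42 - 64\right) 123 = \left(-106\right) 123 = -13038$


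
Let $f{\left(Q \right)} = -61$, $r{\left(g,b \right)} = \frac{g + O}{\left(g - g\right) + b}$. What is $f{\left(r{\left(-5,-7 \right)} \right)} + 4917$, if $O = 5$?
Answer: $4856$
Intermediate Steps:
$r{\left(g,b \right)} = \frac{5 + g}{b}$ ($r{\left(g,b \right)} = \frac{g + 5}{\left(g - g\right) + b} = \frac{5 + g}{0 + b} = \frac{5 + g}{b}$)
$f{\left(r{\left(-5,-7 \right)} \right)} + 4917 = -61 + 4917 = 4856$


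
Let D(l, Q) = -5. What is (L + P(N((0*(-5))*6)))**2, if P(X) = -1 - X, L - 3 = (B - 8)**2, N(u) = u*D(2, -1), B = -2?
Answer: 10404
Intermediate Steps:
N(u) = -5*u (N(u) = u*(-5) = -5*u)
L = 103 (L = 3 + (-2 - 8)**2 = 3 + (-10)**2 = 3 + 100 = 103)
(L + P(N((0*(-5))*6)))**2 = (103 + (-1 - (-5)*(0*(-5))*6))**2 = (103 + (-1 - (-5)*0*6))**2 = (103 + (-1 - (-5)*0))**2 = (103 + (-1 - 1*0))**2 = (103 + (-1 + 0))**2 = (103 - 1)**2 = 102**2 = 10404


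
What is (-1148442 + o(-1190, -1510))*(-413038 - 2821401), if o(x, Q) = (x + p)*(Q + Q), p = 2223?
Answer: 13804915564778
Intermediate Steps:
o(x, Q) = 2*Q*(2223 + x) (o(x, Q) = (x + 2223)*(Q + Q) = (2223 + x)*(2*Q) = 2*Q*(2223 + x))
(-1148442 + o(-1190, -1510))*(-413038 - 2821401) = (-1148442 + 2*(-1510)*(2223 - 1190))*(-413038 - 2821401) = (-1148442 + 2*(-1510)*1033)*(-3234439) = (-1148442 - 3119660)*(-3234439) = -4268102*(-3234439) = 13804915564778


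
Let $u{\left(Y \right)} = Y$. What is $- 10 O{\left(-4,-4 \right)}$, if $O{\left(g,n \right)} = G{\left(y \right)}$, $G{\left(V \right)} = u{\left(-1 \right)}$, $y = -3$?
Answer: $10$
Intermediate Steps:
$G{\left(V \right)} = -1$
$O{\left(g,n \right)} = -1$
$- 10 O{\left(-4,-4 \right)} = \left(-10\right) \left(-1\right) = 10$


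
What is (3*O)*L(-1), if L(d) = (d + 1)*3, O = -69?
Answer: 0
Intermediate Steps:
L(d) = 3 + 3*d (L(d) = (1 + d)*3 = 3 + 3*d)
(3*O)*L(-1) = (3*(-69))*(3 + 3*(-1)) = -207*(3 - 3) = -207*0 = 0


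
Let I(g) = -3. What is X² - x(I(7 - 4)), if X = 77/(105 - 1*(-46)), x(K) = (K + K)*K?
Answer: -404489/22801 ≈ -17.740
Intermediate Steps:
x(K) = 2*K² (x(K) = (2*K)*K = 2*K²)
X = 77/151 (X = 77/(105 + 46) = 77/151 ≈ 0.50993)
X² - x(I(7 - 4)) = (77/151)² - 2*(-3)² = 5929/22801 - 2*9 = 5929/22801 - 1*18 = 5929/22801 - 18 = -404489/22801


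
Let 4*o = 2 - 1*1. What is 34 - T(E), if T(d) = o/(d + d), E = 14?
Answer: 3807/112 ≈ 33.991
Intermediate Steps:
o = ¼ (o = (2 - 1*1)/4 = (2 - 1)/4 = (¼)*1 = ¼ ≈ 0.25000)
T(d) = 1/(8*d) (T(d) = 1/(4*(d + d)) = 1/(4*((2*d))) = (1/(2*d))/4 = 1/(8*d))
34 - T(E) = 34 - 1/(8*14) = 34 - 1*1/112 = 34 - 1/112 = 3807/112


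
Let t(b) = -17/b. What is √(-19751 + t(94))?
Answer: I*√174521434/94 ≈ 140.54*I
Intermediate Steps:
√(-19751 + t(94)) = √(-19751 - 17/94) = √(-1856611/94) = I*√174521434/94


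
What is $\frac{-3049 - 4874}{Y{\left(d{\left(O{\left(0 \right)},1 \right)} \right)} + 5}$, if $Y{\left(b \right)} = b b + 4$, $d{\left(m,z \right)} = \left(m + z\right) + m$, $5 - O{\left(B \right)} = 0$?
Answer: $- \frac{7923}{130} \approx -60.946$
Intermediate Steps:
$O{\left(B \right)} = 5$ ($O{\left(B \right)} = 5 - 0 = 5 + 0 = 5$)
$d{\left(m,z \right)} = z + 2 m$
$Y{\left(b \right)} = 4 + b^{2}$ ($Y{\left(b \right)} = b^{2} + 4 = 4 + b^{2}$)
$\frac{-3049 - 4874}{Y{\left(d{\left(O{\left(0 \right)},1 \right)} \right)} + 5} = \frac{-3049 - 4874}{\left(4 + \left(1 + 2 \cdot 5\right)^{2}\right) + 5} = - \frac{7923}{\left(4 + \left(1 + 10\right)^{2}\right) + 5} = - \frac{7923}{\left(4 + 11^{2}\right) + 5} = - \frac{7923}{\left(4 + 121\right) + 5} = - \frac{7923}{125 + 5} = - \frac{7923}{130}$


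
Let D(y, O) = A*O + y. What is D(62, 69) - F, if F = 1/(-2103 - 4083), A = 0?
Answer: 383533/6186 ≈ 62.000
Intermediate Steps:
D(y, O) = y (D(y, O) = 0*O + y = 0 + y = y)
F = -1/6186 (F = 1/(-6186) = -1/6186 ≈ -0.00016166)
D(62, 69) - F = 62 - 1*(-1/6186) = 62 + 1/6186 = 383533/6186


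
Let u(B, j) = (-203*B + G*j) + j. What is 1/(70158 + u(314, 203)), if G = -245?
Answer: -1/43116 ≈ -2.3193e-5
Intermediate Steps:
u(B, j) = -244*j - 203*B (u(B, j) = (-203*B - 245*j) + j = (-245*j - 203*B) + j = -244*j - 203*B)
1/(70158 + u(314, 203)) = 1/(70158 + (-244*203 - 203*314)) = 1/(70158 + (-49532 - 63742)) = 1/(70158 - 113274) = 1/(-43116) = -1/43116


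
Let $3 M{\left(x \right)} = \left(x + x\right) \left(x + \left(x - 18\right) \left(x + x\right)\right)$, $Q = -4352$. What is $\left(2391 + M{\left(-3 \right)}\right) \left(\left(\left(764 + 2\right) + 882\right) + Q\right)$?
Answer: $-5800080$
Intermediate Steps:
$M{\left(x \right)} = \frac{2 x \left(x + 2 x \left(-18 + x\right)\right)}{3}$ ($M{\left(x \right)} = \frac{\left(x + x\right) \left(x + \left(x - 18\right) \left(x + x\right)\right)}{3} = \frac{2 x \left(x + \left(-18 + x\right) 2 x\right)}{3} = \frac{2 x \left(x + 2 x \left(-18 + x\right)\right)}{3}$)
$\left(2391 + M{\left(-3 \right)}\right) \left(\left(\left(764 + 2\right) + 882\right) + Q\right) = \left(2391 + \frac{2 \left(-3\right)^{2} \left(-35 + 2 \left(-3\right)\right)}{3}\right) \left(\left(\left(764 + 2\right) + 882\right) - 4352\right) = \left(2391 + \frac{2}{3} \cdot 9 \left(-35 - 6\right)\right) \left(\left(766 + 882\right) - 4352\right) = \left(2391 + \frac{2}{3} \cdot 9 \left(-41\right)\right) \left(1648 - 4352\right) = \left(2391 - 246\right) \left(-2704\right) = 2145 \left(-2704\right) = -5800080$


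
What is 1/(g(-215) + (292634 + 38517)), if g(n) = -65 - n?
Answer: 1/331301 ≈ 3.0184e-6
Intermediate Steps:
1/(g(-215) + (292634 + 38517)) = 1/((-65 - 1*(-215)) + (292634 + 38517)) = 1/((-65 + 215) + 331151) = 1/(150 + 331151) = 1/331301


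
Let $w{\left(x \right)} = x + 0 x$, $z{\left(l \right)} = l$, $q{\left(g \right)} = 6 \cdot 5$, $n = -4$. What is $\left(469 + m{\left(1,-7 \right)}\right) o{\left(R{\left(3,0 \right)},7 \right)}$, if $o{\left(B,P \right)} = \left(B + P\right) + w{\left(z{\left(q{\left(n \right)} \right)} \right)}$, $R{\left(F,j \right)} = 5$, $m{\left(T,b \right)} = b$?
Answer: $19404$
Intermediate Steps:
$q{\left(g \right)} = 30$
$w{\left(x \right)} = x$ ($w{\left(x \right)} = x + 0 = x$)
$o{\left(B,P \right)} = 30 + B + P$ ($o{\left(B,P \right)} = \left(B + P\right) + 30 = 30 + B + P$)
$\left(469 + m{\left(1,-7 \right)}\right) o{\left(R{\left(3,0 \right)},7 \right)} = \left(469 - 7\right) \left(30 + 5 + 7\right) = 462 \cdot 42 = 19404$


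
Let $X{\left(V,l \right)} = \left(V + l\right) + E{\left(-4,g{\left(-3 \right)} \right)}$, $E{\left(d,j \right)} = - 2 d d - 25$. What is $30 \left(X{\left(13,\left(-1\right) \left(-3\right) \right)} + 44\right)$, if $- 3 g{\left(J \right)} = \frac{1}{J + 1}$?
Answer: $90$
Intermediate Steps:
$g{\left(J \right)} = - \frac{1}{3 \left(1 + J\right)}$ ($g{\left(J \right)} = - \frac{1}{3 \left(J + 1\right)} = - \frac{1}{3 \left(1 + J\right)}$)
$E{\left(d,j \right)} = -25 - 2 d^{2}$ ($E{\left(d,j \right)} = - 2 d^{2} - 25 = -25 - 2 d^{2}$)
$X{\left(V,l \right)} = -57 + V + l$ ($X{\left(V,l \right)} = \left(V + l\right) - \left(25 + 2 \left(-4\right)^{2}\right) = \left(V + l\right) - 57 = -57 + V + l$)
$30 \left(X{\left(13,\left(-1\right) \left(-3\right) \right)} + 44\right) = 30 \left(\left(-57 + 13 - -3\right) + 44\right) = 30 \left(\left(-57 + 13 + 3\right) + 44\right) = 30 \left(-41 + 44\right) = 30 \cdot 3 = 90$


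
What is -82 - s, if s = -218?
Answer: 136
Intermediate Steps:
-82 - s = -82 - 1*(-218) = -82 + 218 = 136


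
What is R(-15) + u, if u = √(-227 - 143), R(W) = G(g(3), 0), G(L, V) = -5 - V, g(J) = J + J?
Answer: -5 + I*√370 ≈ -5.0 + 19.235*I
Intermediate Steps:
g(J) = 2*J
R(W) = -5 (R(W) = -5 - 1*0 = -5 + 0 = -5)
u = I*√370 (u = √(-370) = I*√370 ≈ 19.235*I)
R(-15) + u = -5 + I*√370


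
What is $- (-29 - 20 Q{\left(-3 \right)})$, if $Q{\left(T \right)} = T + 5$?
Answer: $69$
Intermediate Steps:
$Q{\left(T \right)} = 5 + T$
$- (-29 - 20 Q{\left(-3 \right)}) = - (-29 - 20 \left(5 - 3\right)) = - (-29 - 40) = \left(-1\right) \left(-69\right) = 69$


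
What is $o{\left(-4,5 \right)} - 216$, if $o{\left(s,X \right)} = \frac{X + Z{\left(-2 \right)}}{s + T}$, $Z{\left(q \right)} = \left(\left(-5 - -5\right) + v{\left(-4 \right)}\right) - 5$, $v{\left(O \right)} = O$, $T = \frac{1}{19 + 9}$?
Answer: $- \frac{23864}{111} \approx -214.99$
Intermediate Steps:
$T = \frac{1}{28} \approx 0.035714$
$Z{\left(q \right)} = -9$ ($Z{\left(q \right)} = \left(\left(-5 - -5\right) - 4\right) - 5 = \left(\left(-5 + 5\right) - 4\right) - 5 = \left(0 - 4\right) - 5 = -4 - 5 = -9$)
$o{\left(s,X \right)} = \frac{-9 + X}{\frac{1}{28} + s}$ ($o{\left(s,X \right)} = \frac{X - 9}{s + \frac{1}{28}} = \frac{-9 + X}{\frac{1}{28} + s}$)
$o{\left(-4,5 \right)} - 216 = \frac{28 \left(-9 + 5\right)}{1 + 28 \left(-4\right)} - 216 = 28 \frac{1}{1 - 112} \left(-4\right) - 216 = 28 \frac{1}{-111} \left(-4\right) - 216 = 28 \left(- \frac{1}{111}\right) \left(-4\right) - 216 = \frac{112}{111} - 216 = - \frac{23864}{111}$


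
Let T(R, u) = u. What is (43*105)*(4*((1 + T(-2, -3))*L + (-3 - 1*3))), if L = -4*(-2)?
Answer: -397320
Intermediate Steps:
L = 8
(43*105)*(4*((1 + T(-2, -3))*L + (-3 - 1*3))) = (43*105)*(4*((1 - 3)*8 + (-3 - 1*3))) = 4515*(4*(-2*8 + (-3 - 3))) = 4515*(4*(-16 - 6)) = 4515*(4*(-22)) = 4515*(-88) = -397320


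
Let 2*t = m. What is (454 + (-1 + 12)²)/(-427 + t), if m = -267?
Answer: -1150/1121 ≈ -1.0259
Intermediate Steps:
t = -267/2 (t = (½)*(-267) = -267/2 ≈ -133.50)
(454 + (-1 + 12)²)/(-427 + t) = (454 + (-1 + 12)²)/(-427 - 267/2) = (454 + 11²)/(-1121/2) = (454 + 121)*(-2/1121) = 575*(-2/1121) = -1150/1121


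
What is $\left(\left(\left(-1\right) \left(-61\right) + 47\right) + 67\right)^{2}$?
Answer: $30625$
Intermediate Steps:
$\left(\left(\left(-1\right) \left(-61\right) + 47\right) + 67\right)^{2} = \left(\left(61 + 47\right) + 67\right)^{2} = \left(108 + 67\right)^{2} = 175^{2} = 30625$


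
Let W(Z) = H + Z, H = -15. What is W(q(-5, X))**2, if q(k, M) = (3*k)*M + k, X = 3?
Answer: 4225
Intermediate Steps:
q(k, M) = k + 3*M*k (q(k, M) = 3*M*k + k = k + 3*M*k)
W(Z) = -15 + Z
W(q(-5, X))**2 = (-15 - 5*(1 + 3*3))**2 = (-15 - 5*(1 + 9))**2 = (-15 - 5*10)**2 = (-15 - 50)**2 = (-65)**2 = 4225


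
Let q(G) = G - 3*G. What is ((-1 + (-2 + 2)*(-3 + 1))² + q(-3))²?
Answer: 49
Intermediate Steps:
q(G) = -2*G
((-1 + (-2 + 2)*(-3 + 1))² + q(-3))² = ((-1 + (-2 + 2)*(-3 + 1))² - 2*(-3))² = ((-1 + 0*(-2))² + 6)² = ((-1 + 0)² + 6)² = ((-1)² + 6)² = (1 + 6)² = 7² = 49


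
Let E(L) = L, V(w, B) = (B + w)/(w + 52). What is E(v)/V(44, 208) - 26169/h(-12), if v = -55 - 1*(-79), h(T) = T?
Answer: 61317/28 ≈ 2189.9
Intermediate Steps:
V(w, B) = (B + w)/(52 + w)
v = 24 (v = -55 + 79 = 24)
E(v)/V(44, 208) - 26169/h(-12) = 24/(((208 + 44)/(52 + 44))) - 26169/(-12) = 24/((252/96)) - 26169*(-1/12) = 24/(((1/96)*252)) + 8723/4 = 24/(21/8) + 8723/4 = 24*(8/21) + 8723/4 = 64/7 + 8723/4 = 61317/28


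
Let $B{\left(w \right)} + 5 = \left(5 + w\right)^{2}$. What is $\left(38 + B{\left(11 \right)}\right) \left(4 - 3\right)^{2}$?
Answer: $289$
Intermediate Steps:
$B{\left(w \right)} = -5 + \left(5 + w\right)^{2}$
$\left(38 + B{\left(11 \right)}\right) \left(4 - 3\right)^{2} = \left(38 - \left(5 - \left(5 + 11\right)^{2}\right)\right) \left(4 - 3\right)^{2} = \left(38 - \left(5 - 16^{2}\right)\right) 1^{2} = \left(38 + \left(-5 + 256\right)\right) 1 = \left(38 + 251\right) 1 = 289 \cdot 1 = 289$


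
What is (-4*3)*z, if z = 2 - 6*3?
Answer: 192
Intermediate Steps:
z = -16 (z = 2 - 18 = -16)
(-4*3)*z = -4*3*(-16) = -12*(-16) = 192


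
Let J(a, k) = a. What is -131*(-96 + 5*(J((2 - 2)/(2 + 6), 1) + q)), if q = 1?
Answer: 11921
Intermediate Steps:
-131*(-96 + 5*(J((2 - 2)/(2 + 6), 1) + q)) = -131*(-96 + 5*((2 - 2)/(2 + 6) + 1)) = -131*(-96 + 5*(0/8 + 1)) = -131*(-96 + 5*(0*(⅛) + 1)) = -131*(-96 + 5*(0 + 1)) = -131*(-96 + 5*1) = -131*(-96 + 5) = -131*(-91) = 11921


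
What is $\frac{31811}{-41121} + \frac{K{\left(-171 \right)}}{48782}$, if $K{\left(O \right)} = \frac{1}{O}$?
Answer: $- \frac{29484284407}{38113327818} \approx -0.77359$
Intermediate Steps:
$\frac{31811}{-41121} + \frac{K{\left(-171 \right)}}{48782} = \frac{31811}{-41121} + \frac{1}{\left(-171\right) 48782} = 31811 \left(- \frac{1}{41121}\right) - \frac{1}{8341722} = - \frac{31811}{41121} - \frac{1}{8341722} = - \frac{29484284407}{38113327818}$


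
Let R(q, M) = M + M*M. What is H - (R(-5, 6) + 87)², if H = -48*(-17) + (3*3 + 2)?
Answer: -15814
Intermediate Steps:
R(q, M) = M + M²
H = 827 (H = 816 + (9 + 2) = 816 + 11 = 827)
H - (R(-5, 6) + 87)² = 827 - (6*(1 + 6) + 87)² = 827 - (6*7 + 87)² = 827 - (42 + 87)² = 827 - 1*129² = 827 - 1*16641 = 827 - 16641 = -15814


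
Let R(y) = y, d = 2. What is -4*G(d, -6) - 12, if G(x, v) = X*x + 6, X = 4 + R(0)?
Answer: -68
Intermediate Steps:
X = 4 (X = 4 + 0 = 4)
G(x, v) = 6 + 4*x (G(x, v) = 4*x + 6 = 6 + 4*x)
-4*G(d, -6) - 12 = -4*(6 + 4*2) - 12 = -4*(6 + 8) - 12 = -4*14 - 12 = -56 - 12 = -68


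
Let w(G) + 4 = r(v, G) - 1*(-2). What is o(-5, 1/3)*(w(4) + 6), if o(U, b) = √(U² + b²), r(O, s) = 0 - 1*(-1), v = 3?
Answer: 5*√226/3 ≈ 25.055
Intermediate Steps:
r(O, s) = 1 (r(O, s) = 0 + 1 = 1)
w(G) = -1 (w(G) = -4 + (1 - 1*(-2)) = -4 + (1 + 2) = -4 + 3 = -1)
o(-5, 1/3)*(w(4) + 6) = √((-5)² + (1/3)²)*(-1 + 6) = √(25 + (⅓)²)*5 = √(25 + ⅑)*5 = √(226/9)*5 = (√226/3)*5 = 5*√226/3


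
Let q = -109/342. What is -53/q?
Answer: 18126/109 ≈ 166.29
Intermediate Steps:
q = -109/342 (q = -109*1/342 = -109/342 ≈ -0.31871)
-53/q = -53/(-109/342) = -342/109*(-53) = 18126/109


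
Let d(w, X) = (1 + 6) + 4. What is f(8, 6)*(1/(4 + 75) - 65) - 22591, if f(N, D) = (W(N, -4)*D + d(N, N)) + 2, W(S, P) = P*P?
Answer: -2344295/79 ≈ -29675.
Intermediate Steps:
W(S, P) = P**2
d(w, X) = 11 (d(w, X) = 7 + 4 = 11)
f(N, D) = 13 + 16*D (f(N, D) = ((-4)**2*D + 11) + 2 = (16*D + 11) + 2 = (11 + 16*D) + 2 = 13 + 16*D)
f(8, 6)*(1/(4 + 75) - 65) - 22591 = (13 + 16*6)*(1/(4 + 75) - 65) - 22591 = (13 + 96)*(1/79 - 65) - 22591 = 109*(1/79 - 65) - 22591 = 109*(-5134/79) - 22591 = -559606/79 - 22591 = -2344295/79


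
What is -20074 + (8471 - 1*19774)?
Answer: -31377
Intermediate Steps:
-20074 + (8471 - 1*19774) = -20074 + (8471 - 19774) = -20074 - 11303 = -31377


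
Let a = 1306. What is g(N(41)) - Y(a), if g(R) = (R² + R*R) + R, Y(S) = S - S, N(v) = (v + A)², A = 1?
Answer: 6225156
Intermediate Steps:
N(v) = (1 + v)² (N(v) = (v + 1)² = (1 + v)²)
Y(S) = 0
g(R) = R + 2*R² (g(R) = (R² + R²) + R = 2*R² + R = R + 2*R²)
g(N(41)) - Y(a) = (1 + 41)²*(1 + 2*(1 + 41)²) - 1*0 = 42²*(1 + 2*42²) + 0 = 1764*(1 + 2*1764) + 0 = 1764*(1 + 3528) + 0 = 1764*3529 + 0 = 6225156 + 0 = 6225156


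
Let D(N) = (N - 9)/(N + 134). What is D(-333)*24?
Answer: 8208/199 ≈ 41.246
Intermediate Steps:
D(N) = (-9 + N)/(134 + N)
D(-333)*24 = ((-9 - 333)/(134 - 333))*24 = (-342/(-199))*24 = -1/199*(-342)*24 = (342/199)*24 = 8208/199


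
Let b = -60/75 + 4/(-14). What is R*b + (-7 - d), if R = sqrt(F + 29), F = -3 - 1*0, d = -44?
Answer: 37 - 38*sqrt(26)/35 ≈ 31.464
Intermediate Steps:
F = -3 (F = -3 + 0 = -3)
b = -38/35 (b = -60*1/75 + 4*(-1/14) = -4/5 - 2/7 = -38/35 ≈ -1.0857)
R = sqrt(26) (R = sqrt(-3 + 29) = sqrt(26) ≈ 5.0990)
R*b + (-7 - d) = sqrt(26)*(-38/35) + (-7 - 1*(-44)) = -38*sqrt(26)/35 + (-7 + 44) = -38*sqrt(26)/35 + 37 = 37 - 38*sqrt(26)/35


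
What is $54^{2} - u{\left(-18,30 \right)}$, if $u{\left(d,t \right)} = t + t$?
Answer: $2856$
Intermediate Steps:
$u{\left(d,t \right)} = 2 t$
$54^{2} - u{\left(-18,30 \right)} = 54^{2} - 2 \cdot 30 = 2916 - 60 = 2856$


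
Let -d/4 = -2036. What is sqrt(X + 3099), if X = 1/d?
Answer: sqrt(12846272813)/2036 ≈ 55.669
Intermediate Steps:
d = 8144 (d = -4*(-2036) = 8144)
X = 1/8144 ≈ 0.00012279
sqrt(X + 3099) = sqrt(1/8144 + 3099) = sqrt(25238257/8144) = sqrt(12846272813)/2036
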